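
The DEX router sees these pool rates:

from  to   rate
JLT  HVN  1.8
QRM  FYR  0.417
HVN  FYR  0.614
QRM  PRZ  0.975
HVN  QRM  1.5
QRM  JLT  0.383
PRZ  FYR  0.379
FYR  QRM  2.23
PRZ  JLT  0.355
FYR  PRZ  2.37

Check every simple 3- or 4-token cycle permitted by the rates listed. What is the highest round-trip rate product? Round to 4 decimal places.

JLT→HVN→QRM→JLT: 1.8 × 1.5 × 0.383 = 1.03410
JLT→HVN→FYR→QRM→JLT: 1.8 × 0.614 × 2.23 × 0.383 = 0.94394
JLT→HVN→QRM→PRZ→JLT: 1.8 × 1.5 × 0.975 × 0.355 = 0.93454
JLT→HVN→FYR→PRZ→JLT: 1.8 × 0.614 × 2.37 × 0.355 = 0.92986
QRM→PRZ→FYR→QRM: 0.975 × 0.379 × 2.23 = 0.82404
Maximum is JLT→HVN→QRM→JLT at 1.0341; arbitrage exists.

1.0341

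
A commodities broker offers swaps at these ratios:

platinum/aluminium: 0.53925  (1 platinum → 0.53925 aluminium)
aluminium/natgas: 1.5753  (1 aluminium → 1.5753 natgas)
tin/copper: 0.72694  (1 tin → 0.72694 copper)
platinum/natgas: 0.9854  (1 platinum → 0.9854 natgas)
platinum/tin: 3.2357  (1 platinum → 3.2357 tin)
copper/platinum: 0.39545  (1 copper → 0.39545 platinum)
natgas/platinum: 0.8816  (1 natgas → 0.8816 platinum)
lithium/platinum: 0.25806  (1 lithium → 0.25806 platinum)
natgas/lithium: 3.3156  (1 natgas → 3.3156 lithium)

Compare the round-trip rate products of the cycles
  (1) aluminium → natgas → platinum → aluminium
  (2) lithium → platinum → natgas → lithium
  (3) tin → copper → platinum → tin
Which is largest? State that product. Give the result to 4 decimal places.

0.9302

(1) 1.5753 × 0.8816 × 0.53925 = 0.74890
(2) 0.25806 × 0.9854 × 3.3156 = 0.84313
(3) 0.72694 × 0.39545 × 3.2357 = 0.93016
Highest is cycle (3) at 0.9302 (≤1, no arbitrage).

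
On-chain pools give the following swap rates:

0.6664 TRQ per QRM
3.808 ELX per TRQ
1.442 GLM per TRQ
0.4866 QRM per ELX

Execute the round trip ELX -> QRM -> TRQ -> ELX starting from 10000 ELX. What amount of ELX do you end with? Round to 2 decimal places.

10000 ELX × 0.4866 = 4866 QRM
4866 QRM × 0.6664 = 3242.7024 TRQ
3242.7024 TRQ × 3.808 = 12348.2107392 ELX

12348.21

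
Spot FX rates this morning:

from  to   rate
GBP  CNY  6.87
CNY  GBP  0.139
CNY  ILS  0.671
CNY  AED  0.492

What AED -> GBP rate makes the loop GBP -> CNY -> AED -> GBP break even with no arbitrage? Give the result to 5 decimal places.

0.29585

Known legs of the cycle: 6.87 × 0.492 = 3.38004
For no arbitrage the full-cycle product must be 1, so the missing rate is 1 / 3.38004 ≈ 0.2958545.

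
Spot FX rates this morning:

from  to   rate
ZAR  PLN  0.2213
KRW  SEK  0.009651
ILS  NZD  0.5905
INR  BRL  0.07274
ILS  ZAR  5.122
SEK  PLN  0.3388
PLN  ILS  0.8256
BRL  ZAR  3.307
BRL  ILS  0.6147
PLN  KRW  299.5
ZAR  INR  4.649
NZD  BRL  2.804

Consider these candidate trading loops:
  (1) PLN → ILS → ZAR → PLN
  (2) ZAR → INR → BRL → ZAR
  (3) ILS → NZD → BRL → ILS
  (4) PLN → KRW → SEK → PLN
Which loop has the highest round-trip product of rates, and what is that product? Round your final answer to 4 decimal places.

(1) 0.8256 × 5.122 × 0.2213 = 0.93582
(2) 4.649 × 0.07274 × 3.307 = 1.11832
(3) 0.5905 × 2.804 × 0.6147 = 1.01780
(4) 299.5 × 0.009651 × 0.3388 = 0.97929
Highest is cycle (2) at 1.1183 (>1, arbitrage).

1.1183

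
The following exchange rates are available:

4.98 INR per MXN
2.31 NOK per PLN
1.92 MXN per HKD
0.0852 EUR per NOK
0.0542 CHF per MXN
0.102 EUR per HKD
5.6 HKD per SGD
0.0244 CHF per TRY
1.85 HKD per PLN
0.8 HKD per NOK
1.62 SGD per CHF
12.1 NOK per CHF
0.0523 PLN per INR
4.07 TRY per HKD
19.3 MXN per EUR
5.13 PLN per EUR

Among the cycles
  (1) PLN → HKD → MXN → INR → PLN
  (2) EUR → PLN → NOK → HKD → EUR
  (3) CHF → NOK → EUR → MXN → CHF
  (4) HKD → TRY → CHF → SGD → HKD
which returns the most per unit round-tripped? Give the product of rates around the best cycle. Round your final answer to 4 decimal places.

1.0784

(1) 1.85 × 1.92 × 4.98 × 0.0523 = 0.92513
(2) 5.13 × 2.31 × 0.8 × 0.102 = 0.96698
(3) 12.1 × 0.0852 × 19.3 × 0.0542 = 1.07840
(4) 4.07 × 0.0244 × 1.62 × 5.6 = 0.90092
Highest is cycle (3) at 1.0784 (>1, arbitrage).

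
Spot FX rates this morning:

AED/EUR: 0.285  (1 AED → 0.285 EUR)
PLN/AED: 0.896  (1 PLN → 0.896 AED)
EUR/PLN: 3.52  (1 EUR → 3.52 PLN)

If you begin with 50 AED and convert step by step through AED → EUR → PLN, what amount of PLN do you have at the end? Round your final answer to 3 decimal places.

50 AED × 0.285 = 14.25 EUR
14.25 EUR × 3.52 = 50.16 PLN

50.160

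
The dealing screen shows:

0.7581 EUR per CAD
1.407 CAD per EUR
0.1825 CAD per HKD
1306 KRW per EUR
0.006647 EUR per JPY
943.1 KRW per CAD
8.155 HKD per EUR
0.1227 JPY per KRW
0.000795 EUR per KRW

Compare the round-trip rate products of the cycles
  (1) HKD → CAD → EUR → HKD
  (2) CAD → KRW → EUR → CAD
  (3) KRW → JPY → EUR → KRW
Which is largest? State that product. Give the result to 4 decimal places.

(1) 0.1825 × 0.7581 × 8.155 = 1.12827
(2) 943.1 × 0.000795 × 1.407 = 1.05492
(3) 0.1227 × 0.006647 × 1306 = 1.06516
Highest is cycle (1) at 1.1283 (>1, arbitrage).

1.1283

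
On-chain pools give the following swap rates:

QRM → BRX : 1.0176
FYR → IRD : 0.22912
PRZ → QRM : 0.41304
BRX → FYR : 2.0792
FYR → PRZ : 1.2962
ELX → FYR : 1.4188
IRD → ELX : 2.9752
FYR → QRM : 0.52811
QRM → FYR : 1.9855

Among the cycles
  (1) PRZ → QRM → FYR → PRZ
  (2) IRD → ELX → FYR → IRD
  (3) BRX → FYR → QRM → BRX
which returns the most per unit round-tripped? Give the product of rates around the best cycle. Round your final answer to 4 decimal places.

1.1174

(1) 0.41304 × 1.9855 × 1.2962 = 1.06300
(2) 2.9752 × 1.4188 × 0.22912 = 0.96716
(3) 2.0792 × 0.52811 × 1.0176 = 1.11737
Highest is cycle (3) at 1.1174 (>1, arbitrage).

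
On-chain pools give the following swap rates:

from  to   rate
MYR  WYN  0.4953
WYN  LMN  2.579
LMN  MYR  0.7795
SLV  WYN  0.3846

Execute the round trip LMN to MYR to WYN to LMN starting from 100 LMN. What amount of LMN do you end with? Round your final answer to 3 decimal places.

100 LMN × 0.7795 = 77.95 MYR
77.95 MYR × 0.4953 = 38.608635 WYN
38.608635 WYN × 2.579 = 99.571669665 LMN

99.572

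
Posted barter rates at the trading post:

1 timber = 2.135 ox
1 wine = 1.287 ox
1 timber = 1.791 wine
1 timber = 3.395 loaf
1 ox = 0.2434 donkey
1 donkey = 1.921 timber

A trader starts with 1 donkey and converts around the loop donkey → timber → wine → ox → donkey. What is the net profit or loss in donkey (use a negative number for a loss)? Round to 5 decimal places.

0.07776

1 donkey × 1.921 = 1.921 timber
1.921 timber × 1.791 = 3.440511 wine
3.440511 wine × 1.287 = 4.427937657 ox
4.427937657 ox × 0.2434 = 1.0777600257138 donkey
Net change: 1.0777600257138 − 1 = 0.0777600257138 donkey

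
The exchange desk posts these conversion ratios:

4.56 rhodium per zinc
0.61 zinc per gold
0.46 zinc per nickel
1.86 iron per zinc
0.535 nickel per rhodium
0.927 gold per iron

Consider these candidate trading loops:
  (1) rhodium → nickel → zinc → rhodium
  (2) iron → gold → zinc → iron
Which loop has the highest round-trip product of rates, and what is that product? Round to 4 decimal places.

1.1222

(1) 0.535 × 0.46 × 4.56 = 1.12222
(2) 0.927 × 0.61 × 1.86 = 1.05177
Highest is cycle (1) at 1.1222 (>1, arbitrage).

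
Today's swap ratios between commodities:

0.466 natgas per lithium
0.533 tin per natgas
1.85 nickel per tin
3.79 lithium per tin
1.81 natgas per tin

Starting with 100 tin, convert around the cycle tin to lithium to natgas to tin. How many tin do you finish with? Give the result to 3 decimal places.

100 tin × 3.79 = 379 lithium
379 lithium × 0.466 = 176.614 natgas
176.614 natgas × 0.533 = 94.135262 tin

94.135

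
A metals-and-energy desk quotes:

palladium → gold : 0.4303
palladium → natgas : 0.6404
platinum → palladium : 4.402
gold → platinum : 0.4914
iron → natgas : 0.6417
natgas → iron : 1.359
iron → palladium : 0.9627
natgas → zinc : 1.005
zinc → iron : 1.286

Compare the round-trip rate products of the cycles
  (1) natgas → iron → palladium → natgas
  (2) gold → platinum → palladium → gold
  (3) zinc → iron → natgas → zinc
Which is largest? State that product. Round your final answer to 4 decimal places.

0.9308

(1) 1.359 × 0.9627 × 0.6404 = 0.83784
(2) 0.4914 × 4.402 × 0.4303 = 0.93080
(3) 1.286 × 0.6417 × 1.005 = 0.82935
Highest is cycle (2) at 0.9308 (≤1, no arbitrage).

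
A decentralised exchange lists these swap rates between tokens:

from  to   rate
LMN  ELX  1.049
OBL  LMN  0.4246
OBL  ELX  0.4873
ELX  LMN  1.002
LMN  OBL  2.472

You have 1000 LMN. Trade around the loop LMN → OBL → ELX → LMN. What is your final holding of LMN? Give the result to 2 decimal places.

1000 LMN × 2.472 = 2472 OBL
2472 OBL × 0.4873 = 1204.6056 ELX
1204.6056 ELX × 1.002 = 1207.0148112 LMN

1207.01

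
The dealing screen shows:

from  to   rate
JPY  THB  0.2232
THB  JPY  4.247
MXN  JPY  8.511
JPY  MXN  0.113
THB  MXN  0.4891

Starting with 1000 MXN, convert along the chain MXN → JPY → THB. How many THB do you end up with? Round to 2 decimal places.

1000 MXN × 8.511 = 8511 JPY
8511 JPY × 0.2232 = 1899.6552 THB

1899.66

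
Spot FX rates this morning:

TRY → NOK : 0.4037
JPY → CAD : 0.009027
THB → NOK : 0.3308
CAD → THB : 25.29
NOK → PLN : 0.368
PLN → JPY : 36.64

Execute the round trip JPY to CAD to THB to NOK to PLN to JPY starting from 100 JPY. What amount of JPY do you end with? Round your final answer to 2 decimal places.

101.83

100 JPY × 0.009027 = 0.9027 CAD
0.9027 CAD × 25.29 = 22.829283 THB
22.829283 THB × 0.3308 = 7.5519268164 NOK
7.5519268164 NOK × 0.368 = 2.7791090684352 PLN
2.7791090684352 PLN × 36.64 = 101.826556267465728 JPY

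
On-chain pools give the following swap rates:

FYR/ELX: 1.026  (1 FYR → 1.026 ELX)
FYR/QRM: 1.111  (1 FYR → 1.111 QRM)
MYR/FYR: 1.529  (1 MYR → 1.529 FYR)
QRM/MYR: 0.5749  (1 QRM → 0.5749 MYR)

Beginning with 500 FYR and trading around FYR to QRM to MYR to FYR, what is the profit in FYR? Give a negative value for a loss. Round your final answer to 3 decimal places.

500 FYR × 1.111 = 555.5 QRM
555.5 QRM × 0.5749 = 319.35695 MYR
319.35695 MYR × 1.529 = 488.29677655 FYR
Net change: 488.29677655 − 500 = -11.70322345 FYR

-11.703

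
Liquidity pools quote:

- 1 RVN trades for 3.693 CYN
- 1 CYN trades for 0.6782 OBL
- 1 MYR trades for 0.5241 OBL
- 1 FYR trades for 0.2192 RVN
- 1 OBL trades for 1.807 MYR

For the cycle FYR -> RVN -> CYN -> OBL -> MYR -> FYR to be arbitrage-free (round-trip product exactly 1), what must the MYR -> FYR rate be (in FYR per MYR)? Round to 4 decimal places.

Known legs of the cycle: 0.2192 × 3.693 × 0.6782 × 1.807 = 0.99205510314144
For no arbitrage the full-cycle product must be 1, so the missing rate is 1 / 0.99205510314144 ≈ 1.008009.

1.0080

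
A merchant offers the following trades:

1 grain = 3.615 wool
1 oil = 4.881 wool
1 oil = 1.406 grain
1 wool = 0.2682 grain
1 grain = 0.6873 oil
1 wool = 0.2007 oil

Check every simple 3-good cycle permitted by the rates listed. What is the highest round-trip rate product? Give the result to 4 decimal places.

1.0201

oil→grain→wool→oil: 1.406 × 3.615 × 0.2007 = 1.02010
oil→wool→grain→oil: 4.881 × 0.2682 × 0.6873 = 0.89973
Maximum is oil→grain→wool→oil at 1.0201; arbitrage exists.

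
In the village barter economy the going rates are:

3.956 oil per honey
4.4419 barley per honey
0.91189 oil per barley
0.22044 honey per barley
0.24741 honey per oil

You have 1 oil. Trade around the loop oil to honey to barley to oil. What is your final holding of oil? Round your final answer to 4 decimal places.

1 oil × 0.24741 = 0.24741 honey
0.24741 honey × 4.4419 = 1.098970479 barley
1.098970479 barley × 0.91189 = 1.00214019009531 oil

1.0021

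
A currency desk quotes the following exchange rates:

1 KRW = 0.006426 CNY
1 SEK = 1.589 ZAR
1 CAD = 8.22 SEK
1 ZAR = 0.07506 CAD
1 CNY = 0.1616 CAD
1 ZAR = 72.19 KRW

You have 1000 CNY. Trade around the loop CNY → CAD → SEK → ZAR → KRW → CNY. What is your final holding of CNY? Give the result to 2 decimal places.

1000 CNY × 0.1616 = 161.6 CAD
161.6 CAD × 8.22 = 1328.352 SEK
1328.352 SEK × 1.589 = 2110.751328 ZAR
2110.751328 ZAR × 72.19 = 152375.13836832 KRW
152375.13836832 KRW × 0.006426 = 979.16263915482432 CNY

979.16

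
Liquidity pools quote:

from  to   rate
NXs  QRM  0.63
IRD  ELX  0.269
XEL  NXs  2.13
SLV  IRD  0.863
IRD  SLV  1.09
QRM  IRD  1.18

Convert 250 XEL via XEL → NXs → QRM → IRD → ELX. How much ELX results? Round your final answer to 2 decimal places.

106.49

250 XEL × 2.13 = 532.5 NXs
532.5 NXs × 0.63 = 335.475 QRM
335.475 QRM × 1.18 = 395.8605 IRD
395.8605 IRD × 0.269 = 106.4864745 ELX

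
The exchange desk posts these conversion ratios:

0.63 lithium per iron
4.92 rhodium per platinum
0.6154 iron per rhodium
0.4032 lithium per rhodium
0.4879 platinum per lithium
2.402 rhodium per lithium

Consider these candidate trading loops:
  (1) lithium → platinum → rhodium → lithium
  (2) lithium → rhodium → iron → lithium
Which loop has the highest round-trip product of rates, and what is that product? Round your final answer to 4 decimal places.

(1) 0.4879 × 4.92 × 0.4032 = 0.96787
(2) 2.402 × 0.6154 × 0.63 = 0.93126
Highest is cycle (1) at 0.9679 (≤1, no arbitrage).

0.9679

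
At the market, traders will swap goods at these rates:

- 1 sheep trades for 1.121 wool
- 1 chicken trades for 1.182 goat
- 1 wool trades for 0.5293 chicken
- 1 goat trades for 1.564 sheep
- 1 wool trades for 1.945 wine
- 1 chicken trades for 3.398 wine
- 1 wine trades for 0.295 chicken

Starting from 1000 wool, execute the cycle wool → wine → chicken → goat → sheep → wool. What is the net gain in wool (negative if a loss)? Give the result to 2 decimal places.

189.05

1000 wool × 1.945 = 1945 wine
1945 wine × 0.295 = 573.775 chicken
573.775 chicken × 1.182 = 678.20205 goat
678.20205 goat × 1.564 = 1060.7080062 sheep
1060.7080062 sheep × 1.121 = 1189.0536749502 wool
Net change: 1189.0536749502 − 1000 = 189.0536749502 wool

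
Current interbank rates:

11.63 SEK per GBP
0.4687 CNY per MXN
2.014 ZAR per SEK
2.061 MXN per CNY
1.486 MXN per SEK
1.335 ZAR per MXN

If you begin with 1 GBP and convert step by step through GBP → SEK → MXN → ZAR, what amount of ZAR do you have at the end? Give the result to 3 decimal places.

23.072

1 GBP × 11.63 = 11.63 SEK
11.63 SEK × 1.486 = 17.28218 MXN
17.28218 MXN × 1.335 = 23.0717103 ZAR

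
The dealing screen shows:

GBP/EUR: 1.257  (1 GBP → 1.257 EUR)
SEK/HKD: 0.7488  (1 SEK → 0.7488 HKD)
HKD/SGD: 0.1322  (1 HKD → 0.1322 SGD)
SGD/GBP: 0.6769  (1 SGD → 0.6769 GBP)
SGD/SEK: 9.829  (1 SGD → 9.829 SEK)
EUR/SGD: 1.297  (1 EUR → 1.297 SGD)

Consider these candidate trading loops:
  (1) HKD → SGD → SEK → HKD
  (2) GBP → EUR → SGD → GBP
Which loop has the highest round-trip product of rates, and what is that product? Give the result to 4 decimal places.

(1) 0.1322 × 9.829 × 0.7488 = 0.97299
(2) 1.257 × 1.297 × 0.6769 = 1.10357
Highest is cycle (2) at 1.1036 (>1, arbitrage).

1.1036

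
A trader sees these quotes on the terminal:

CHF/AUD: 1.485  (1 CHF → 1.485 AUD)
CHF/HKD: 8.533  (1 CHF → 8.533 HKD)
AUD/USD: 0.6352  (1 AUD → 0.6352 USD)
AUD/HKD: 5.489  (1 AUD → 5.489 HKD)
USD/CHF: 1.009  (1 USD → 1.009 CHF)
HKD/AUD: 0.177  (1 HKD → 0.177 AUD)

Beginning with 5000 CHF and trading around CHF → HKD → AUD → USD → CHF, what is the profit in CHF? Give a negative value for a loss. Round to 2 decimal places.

-159.99

5000 CHF × 8.533 = 42665 HKD
42665 HKD × 0.177 = 7551.705 AUD
7551.705 AUD × 0.6352 = 4796.843016 USD
4796.843016 USD × 1.009 = 4840.014603144 CHF
Net change: 4840.014603144 − 5000 = -159.985396856 CHF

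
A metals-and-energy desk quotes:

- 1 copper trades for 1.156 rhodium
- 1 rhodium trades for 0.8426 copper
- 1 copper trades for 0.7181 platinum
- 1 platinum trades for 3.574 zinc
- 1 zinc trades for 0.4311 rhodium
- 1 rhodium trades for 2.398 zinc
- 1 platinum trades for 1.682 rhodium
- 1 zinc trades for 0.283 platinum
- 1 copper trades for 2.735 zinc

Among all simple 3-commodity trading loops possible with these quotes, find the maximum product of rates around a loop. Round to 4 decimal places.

1.1415

rhodium→zinc→platinum→rhodium: 2.398 × 0.283 × 1.682 = 1.14146
rhodium→copper→platinum→rhodium: 0.8426 × 0.7181 × 1.682 = 1.01773
rhodium→copper→zinc→rhodium: 0.8426 × 2.735 × 0.4311 = 0.99347
Maximum is rhodium→zinc→platinum→rhodium at 1.1415; arbitrage exists.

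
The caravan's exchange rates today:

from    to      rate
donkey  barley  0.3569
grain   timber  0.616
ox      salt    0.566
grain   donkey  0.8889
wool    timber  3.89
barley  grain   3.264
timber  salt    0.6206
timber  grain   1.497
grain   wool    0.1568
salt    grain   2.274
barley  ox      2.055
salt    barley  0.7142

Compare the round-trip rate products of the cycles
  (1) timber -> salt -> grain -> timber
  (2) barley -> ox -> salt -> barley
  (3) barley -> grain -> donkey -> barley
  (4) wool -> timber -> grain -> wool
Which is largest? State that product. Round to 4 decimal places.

1.0355

(1) 0.6206 × 2.274 × 0.616 = 0.86933
(2) 2.055 × 0.566 × 0.7142 = 0.83071
(3) 3.264 × 0.8889 × 0.3569 = 1.03550
(4) 3.89 × 1.497 × 0.1568 = 0.91310
Highest is cycle (3) at 1.0355 (>1, arbitrage).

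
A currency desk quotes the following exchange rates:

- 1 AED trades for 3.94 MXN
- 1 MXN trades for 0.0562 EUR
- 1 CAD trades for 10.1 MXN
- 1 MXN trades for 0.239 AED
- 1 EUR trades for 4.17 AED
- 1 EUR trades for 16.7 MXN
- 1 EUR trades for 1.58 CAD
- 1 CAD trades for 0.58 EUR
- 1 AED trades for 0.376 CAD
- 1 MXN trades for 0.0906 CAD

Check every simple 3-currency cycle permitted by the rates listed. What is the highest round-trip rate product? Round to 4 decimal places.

0.9234

EUR→AED→MXN→EUR: 4.17 × 3.94 × 0.0562 = 0.92335
EUR→AED→CAD→EUR: 4.17 × 0.376 × 0.58 = 0.90939
CAD→MXN→AED→CAD: 10.1 × 0.239 × 0.376 = 0.90763
EUR→CAD→MXN→EUR: 1.58 × 10.1 × 0.0562 = 0.89684
EUR→MXN→CAD→EUR: 16.7 × 0.0906 × 0.58 = 0.87755
Maximum is EUR→AED→MXN→EUR at 0.9234; no arbitrage — every cycle loses value.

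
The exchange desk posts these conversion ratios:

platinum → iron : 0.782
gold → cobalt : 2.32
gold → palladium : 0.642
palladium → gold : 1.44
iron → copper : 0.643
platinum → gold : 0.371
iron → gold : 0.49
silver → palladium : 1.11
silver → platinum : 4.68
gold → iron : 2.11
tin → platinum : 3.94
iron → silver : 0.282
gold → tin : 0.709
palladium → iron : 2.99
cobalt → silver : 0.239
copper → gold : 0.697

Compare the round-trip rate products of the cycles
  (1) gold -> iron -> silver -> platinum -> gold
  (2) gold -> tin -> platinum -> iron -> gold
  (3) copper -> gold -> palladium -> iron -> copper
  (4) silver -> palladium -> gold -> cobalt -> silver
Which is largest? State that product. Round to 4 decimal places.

(1) 2.11 × 0.282 × 4.68 × 0.371 = 1.03312
(2) 0.709 × 3.94 × 0.782 × 0.49 = 1.07040
(3) 0.697 × 0.642 × 2.99 × 0.643 = 0.86030
(4) 1.11 × 1.44 × 2.32 × 0.239 = 0.88628
Highest is cycle (2) at 1.0704 (>1, arbitrage).

1.0704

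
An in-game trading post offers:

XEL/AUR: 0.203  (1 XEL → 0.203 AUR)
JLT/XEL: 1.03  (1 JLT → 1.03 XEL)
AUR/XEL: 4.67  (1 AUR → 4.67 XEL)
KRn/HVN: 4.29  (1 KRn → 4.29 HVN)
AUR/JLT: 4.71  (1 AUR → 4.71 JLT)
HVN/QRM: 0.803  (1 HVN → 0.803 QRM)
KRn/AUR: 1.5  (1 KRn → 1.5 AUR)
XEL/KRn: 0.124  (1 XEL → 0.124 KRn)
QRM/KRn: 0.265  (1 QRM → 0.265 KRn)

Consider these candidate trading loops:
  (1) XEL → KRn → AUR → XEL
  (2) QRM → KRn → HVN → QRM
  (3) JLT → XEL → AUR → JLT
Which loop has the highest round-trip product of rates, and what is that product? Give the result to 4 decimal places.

(1) 0.124 × 1.5 × 4.67 = 0.86862
(2) 0.265 × 4.29 × 0.803 = 0.91289
(3) 1.03 × 0.203 × 4.71 = 0.98481
Highest is cycle (3) at 0.9848 (≤1, no arbitrage).

0.9848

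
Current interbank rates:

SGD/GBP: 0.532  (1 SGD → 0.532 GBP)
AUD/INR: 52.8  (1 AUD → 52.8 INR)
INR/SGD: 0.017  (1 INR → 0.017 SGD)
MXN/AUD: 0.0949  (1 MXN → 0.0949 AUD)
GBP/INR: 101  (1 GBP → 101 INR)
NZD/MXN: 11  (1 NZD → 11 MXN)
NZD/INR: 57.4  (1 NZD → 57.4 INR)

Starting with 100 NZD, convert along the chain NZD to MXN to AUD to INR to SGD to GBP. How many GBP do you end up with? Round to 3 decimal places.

49.849

100 NZD × 11 = 1100 MXN
1100 MXN × 0.0949 = 104.39 AUD
104.39 AUD × 52.8 = 5511.792 INR
5511.792 INR × 0.017 = 93.700464 SGD
93.700464 SGD × 0.532 = 49.848646848 GBP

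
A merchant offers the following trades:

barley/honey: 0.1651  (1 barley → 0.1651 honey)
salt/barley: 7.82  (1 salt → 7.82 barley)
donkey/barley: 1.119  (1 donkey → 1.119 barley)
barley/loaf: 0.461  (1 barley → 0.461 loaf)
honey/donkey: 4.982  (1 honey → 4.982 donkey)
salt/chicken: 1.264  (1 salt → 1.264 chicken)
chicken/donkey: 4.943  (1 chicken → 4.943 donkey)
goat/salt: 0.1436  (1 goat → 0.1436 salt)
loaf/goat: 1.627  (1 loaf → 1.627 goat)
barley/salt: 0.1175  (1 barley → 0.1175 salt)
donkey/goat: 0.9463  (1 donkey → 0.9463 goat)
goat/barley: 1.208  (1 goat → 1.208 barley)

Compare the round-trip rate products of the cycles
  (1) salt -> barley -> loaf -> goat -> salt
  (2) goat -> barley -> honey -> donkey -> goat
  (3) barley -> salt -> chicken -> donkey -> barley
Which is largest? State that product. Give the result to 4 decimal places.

0.9403

(1) 7.82 × 0.461 × 1.627 × 0.1436 = 0.84227
(2) 1.208 × 0.1651 × 4.982 × 0.9463 = 0.94026
(3) 0.1175 × 1.264 × 4.943 × 1.119 = 0.82150
Highest is cycle (2) at 0.9403 (≤1, no arbitrage).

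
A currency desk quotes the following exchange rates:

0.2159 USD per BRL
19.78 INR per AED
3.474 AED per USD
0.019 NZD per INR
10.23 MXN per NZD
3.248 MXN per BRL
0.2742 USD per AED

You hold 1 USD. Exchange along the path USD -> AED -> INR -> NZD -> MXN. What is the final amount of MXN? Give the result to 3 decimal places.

1 USD × 3.474 = 3.474 AED
3.474 AED × 19.78 = 68.71572 INR
68.71572 INR × 0.019 = 1.30559868 NZD
1.30559868 NZD × 10.23 = 13.3562744964 MXN

13.356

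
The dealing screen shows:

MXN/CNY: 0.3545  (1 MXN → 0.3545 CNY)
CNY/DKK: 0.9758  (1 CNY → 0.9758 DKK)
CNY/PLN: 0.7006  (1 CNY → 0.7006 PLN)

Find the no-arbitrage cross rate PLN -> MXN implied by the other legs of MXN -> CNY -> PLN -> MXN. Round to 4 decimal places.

Known legs of the cycle: 0.3545 × 0.7006 = 0.2483627
For no arbitrage the full-cycle product must be 1, so the missing rate is 1 / 0.2483627 ≈ 4.026369.

4.0264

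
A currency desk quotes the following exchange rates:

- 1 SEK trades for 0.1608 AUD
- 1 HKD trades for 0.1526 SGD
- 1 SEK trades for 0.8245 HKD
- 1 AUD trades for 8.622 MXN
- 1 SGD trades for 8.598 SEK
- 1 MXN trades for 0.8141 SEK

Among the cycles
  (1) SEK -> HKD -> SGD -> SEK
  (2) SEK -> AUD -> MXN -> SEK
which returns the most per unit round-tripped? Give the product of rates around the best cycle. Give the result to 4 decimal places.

(1) 0.8245 × 0.1526 × 8.598 = 1.08179
(2) 0.1608 × 8.622 × 0.8141 = 1.12868
Highest is cycle (2) at 1.1287 (>1, arbitrage).

1.1287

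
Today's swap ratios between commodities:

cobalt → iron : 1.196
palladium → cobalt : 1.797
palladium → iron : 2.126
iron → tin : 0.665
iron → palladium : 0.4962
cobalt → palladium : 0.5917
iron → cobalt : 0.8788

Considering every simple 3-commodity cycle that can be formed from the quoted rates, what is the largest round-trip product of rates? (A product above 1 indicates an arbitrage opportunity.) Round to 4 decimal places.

1.1055

iron→cobalt→palladium→iron: 0.8788 × 0.5917 × 2.126 = 1.10549
iron→palladium→cobalt→iron: 0.4962 × 1.797 × 1.196 = 1.06644
Maximum is iron→cobalt→palladium→iron at 1.1055; arbitrage exists.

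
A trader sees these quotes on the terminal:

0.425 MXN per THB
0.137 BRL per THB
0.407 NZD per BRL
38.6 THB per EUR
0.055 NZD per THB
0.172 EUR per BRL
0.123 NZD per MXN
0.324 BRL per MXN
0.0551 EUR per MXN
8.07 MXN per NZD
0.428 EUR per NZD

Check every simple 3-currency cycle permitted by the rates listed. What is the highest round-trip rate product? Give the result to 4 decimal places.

1.0642

BRL→NZD→MXN→BRL: 0.407 × 8.07 × 0.324 = 1.06417
BRL→EUR→THB→BRL: 0.172 × 38.6 × 0.137 = 0.90957
EUR→THB→NZD→EUR: 38.6 × 0.055 × 0.428 = 0.90864
EUR→THB→MXN→EUR: 38.6 × 0.425 × 0.0551 = 0.90392
Maximum is BRL→NZD→MXN→BRL at 1.0642; arbitrage exists.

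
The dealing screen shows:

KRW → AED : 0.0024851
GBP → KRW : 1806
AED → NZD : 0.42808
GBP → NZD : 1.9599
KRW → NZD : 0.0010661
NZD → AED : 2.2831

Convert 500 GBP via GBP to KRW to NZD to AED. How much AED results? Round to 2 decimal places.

2197.91

500 GBP × 1806 = 903000 KRW
903000 KRW × 0.0010661 = 962.6883 NZD
962.6883 NZD × 2.2831 = 2197.91365773 AED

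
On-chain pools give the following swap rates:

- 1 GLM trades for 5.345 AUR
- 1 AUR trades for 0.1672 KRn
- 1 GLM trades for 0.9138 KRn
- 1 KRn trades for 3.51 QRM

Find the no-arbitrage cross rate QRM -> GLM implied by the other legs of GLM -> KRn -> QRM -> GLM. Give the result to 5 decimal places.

0.31178

Known legs of the cycle: 0.9138 × 3.51 = 3.207438
For no arbitrage the full-cycle product must be 1, so the missing rate is 1 / 3.207438 ≈ 0.3117753.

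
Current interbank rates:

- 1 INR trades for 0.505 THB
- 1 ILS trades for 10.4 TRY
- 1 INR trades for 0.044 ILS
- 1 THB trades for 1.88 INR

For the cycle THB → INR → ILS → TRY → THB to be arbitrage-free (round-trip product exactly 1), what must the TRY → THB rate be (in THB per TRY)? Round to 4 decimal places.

1.1624

Known legs of the cycle: 1.88 × 0.044 × 10.4 = 0.860288
For no arbitrage the full-cycle product must be 1, so the missing rate is 1 / 0.860288 ≈ 1.162401.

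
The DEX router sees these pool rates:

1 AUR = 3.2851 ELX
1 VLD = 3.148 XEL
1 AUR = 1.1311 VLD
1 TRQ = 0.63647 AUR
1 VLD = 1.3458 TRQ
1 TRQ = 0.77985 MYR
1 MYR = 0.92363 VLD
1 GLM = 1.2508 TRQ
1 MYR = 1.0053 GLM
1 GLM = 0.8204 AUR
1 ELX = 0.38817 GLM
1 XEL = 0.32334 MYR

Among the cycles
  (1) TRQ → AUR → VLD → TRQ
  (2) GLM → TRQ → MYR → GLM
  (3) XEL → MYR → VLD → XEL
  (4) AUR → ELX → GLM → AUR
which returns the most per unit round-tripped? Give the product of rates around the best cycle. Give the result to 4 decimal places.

1.0462

(1) 0.63647 × 1.1311 × 1.3458 = 0.96886
(2) 1.2508 × 0.77985 × 1.0053 = 0.98061
(3) 0.32334 × 0.92363 × 3.148 = 0.94014
(4) 3.2851 × 0.38817 × 0.8204 = 1.04616
Highest is cycle (4) at 1.0462 (>1, arbitrage).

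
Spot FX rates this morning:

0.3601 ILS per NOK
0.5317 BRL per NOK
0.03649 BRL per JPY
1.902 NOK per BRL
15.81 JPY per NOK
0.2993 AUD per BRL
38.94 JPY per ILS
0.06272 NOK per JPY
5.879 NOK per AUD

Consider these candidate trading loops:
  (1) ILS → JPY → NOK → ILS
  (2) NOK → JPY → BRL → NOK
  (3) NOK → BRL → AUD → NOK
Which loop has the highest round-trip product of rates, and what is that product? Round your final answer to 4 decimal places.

(1) 38.94 × 0.06272 × 0.3601 = 0.87948
(2) 15.81 × 0.03649 × 1.902 = 1.09728
(3) 0.5317 × 0.2993 × 5.879 = 0.93557
Highest is cycle (2) at 1.0973 (>1, arbitrage).

1.0973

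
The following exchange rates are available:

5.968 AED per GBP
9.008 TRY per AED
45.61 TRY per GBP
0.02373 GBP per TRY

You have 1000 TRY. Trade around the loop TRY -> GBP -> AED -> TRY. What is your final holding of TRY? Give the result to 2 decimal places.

1275.72

1000 TRY × 0.02373 = 23.73 GBP
23.73 GBP × 5.968 = 141.62064 AED
141.62064 AED × 9.008 = 1275.71872512 TRY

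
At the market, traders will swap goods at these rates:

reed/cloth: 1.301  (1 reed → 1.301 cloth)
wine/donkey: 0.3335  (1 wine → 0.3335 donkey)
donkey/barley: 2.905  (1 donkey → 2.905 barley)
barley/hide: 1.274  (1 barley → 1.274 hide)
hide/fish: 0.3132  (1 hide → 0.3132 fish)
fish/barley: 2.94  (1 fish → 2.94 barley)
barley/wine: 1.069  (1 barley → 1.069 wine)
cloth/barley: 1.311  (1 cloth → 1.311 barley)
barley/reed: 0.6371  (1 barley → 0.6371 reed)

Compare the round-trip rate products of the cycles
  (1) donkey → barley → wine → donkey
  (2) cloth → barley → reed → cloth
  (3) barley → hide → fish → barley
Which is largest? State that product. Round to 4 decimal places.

1.1731

(1) 2.905 × 1.069 × 0.3335 = 1.03567
(2) 1.311 × 0.6371 × 1.301 = 1.08664
(3) 1.274 × 0.3132 × 2.94 = 1.17311
Highest is cycle (3) at 1.1731 (>1, arbitrage).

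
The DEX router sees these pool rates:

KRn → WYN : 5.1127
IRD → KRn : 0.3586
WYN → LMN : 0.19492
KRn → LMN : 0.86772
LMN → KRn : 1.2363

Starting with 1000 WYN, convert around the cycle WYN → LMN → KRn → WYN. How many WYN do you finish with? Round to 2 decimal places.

1232.06

1000 WYN × 0.19492 = 194.92 LMN
194.92 LMN × 1.2363 = 240.979596 KRn
240.979596 KRn × 5.1127 = 1232.0563804692 WYN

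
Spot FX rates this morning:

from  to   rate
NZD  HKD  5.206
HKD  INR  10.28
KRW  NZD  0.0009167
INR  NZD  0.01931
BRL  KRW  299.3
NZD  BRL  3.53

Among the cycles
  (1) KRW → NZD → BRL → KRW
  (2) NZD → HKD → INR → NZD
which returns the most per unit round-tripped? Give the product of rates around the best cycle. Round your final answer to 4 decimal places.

(1) 0.0009167 × 3.53 × 299.3 = 0.96852
(2) 5.206 × 10.28 × 0.01931 = 1.03343
Highest is cycle (2) at 1.0334 (>1, arbitrage).

1.0334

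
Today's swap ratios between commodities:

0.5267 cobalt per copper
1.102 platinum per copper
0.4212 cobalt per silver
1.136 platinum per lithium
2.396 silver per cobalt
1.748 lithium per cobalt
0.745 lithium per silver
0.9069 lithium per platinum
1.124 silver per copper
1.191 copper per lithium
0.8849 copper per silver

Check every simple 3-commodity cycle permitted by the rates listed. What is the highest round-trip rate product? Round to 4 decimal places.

1.1903

copper→platinum→lithium→copper: 1.102 × 0.9069 × 1.191 = 1.19029
copper→cobalt→silver→copper: 0.5267 × 2.396 × 0.8849 = 1.11672
copper→cobalt→lithium→copper: 0.5267 × 1.748 × 1.191 = 1.09652
copper→silver→lithium→copper: 1.124 × 0.745 × 1.191 = 0.99732
Maximum is copper→platinum→lithium→copper at 1.1903; arbitrage exists.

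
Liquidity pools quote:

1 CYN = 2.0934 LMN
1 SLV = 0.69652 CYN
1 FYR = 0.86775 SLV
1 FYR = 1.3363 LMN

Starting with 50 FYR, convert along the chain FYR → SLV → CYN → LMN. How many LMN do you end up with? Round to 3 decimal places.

63.263

50 FYR × 0.86775 = 43.3875 SLV
43.3875 SLV × 0.69652 = 30.2202615 CYN
30.2202615 CYN × 2.0934 = 63.2630954241 LMN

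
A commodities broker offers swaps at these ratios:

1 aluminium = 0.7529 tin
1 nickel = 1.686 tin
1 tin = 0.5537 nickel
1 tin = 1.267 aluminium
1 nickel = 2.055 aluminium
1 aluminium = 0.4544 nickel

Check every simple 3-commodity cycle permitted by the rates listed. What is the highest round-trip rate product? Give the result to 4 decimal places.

0.9707

tin→aluminium→nickel→tin: 1.267 × 0.4544 × 1.686 = 0.97067
tin→nickel→aluminium→tin: 0.5537 × 2.055 × 0.7529 = 0.85669
Maximum is tin→aluminium→nickel→tin at 0.9707; no arbitrage — every cycle loses value.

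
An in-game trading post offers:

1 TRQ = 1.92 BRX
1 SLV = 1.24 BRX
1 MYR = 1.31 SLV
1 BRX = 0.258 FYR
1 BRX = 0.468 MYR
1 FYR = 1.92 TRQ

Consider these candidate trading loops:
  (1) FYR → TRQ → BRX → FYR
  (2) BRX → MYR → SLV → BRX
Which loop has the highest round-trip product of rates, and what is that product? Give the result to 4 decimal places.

(1) 1.92 × 1.92 × 0.258 = 0.95109
(2) 0.468 × 1.31 × 1.24 = 0.76022
Highest is cycle (1) at 0.9511 (≤1, no arbitrage).

0.9511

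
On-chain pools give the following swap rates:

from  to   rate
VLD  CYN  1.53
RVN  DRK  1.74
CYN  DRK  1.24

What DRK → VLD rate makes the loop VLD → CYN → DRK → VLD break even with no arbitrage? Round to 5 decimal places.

Known legs of the cycle: 1.53 × 1.24 = 1.8972
For no arbitrage the full-cycle product must be 1, so the missing rate is 1 / 1.8972 ≈ 0.5270926.

0.52709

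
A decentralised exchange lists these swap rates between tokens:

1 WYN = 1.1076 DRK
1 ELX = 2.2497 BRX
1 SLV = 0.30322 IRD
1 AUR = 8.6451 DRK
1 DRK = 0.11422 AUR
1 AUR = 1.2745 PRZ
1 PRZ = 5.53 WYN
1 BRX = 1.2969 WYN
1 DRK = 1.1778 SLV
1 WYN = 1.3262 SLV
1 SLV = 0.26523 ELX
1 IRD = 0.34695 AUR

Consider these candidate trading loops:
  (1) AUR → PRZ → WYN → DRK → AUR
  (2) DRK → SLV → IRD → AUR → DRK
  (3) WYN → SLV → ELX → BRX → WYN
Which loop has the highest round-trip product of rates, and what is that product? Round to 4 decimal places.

1.0712

(1) 1.2745 × 5.53 × 1.1076 × 0.11422 = 0.89164
(2) 1.1778 × 0.30322 × 0.34695 × 8.6451 = 1.07119
(3) 1.3262 × 0.26523 × 2.2497 × 1.2969 = 1.02627
Highest is cycle (2) at 1.0712 (>1, arbitrage).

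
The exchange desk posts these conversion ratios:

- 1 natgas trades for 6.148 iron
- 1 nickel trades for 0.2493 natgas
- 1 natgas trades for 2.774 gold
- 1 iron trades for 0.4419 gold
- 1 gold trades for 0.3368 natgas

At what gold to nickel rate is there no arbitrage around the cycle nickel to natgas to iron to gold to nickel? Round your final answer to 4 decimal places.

Known legs of the cycle: 0.2493 × 6.148 × 0.4419 = 0.67729853916
For no arbitrage the full-cycle product must be 1, so the missing rate is 1 / 0.67729853916 ≈ 1.476454.

1.4765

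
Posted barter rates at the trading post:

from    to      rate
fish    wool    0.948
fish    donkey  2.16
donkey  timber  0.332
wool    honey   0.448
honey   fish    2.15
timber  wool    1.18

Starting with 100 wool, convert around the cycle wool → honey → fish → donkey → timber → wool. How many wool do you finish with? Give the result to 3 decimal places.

100 wool × 0.448 = 44.8 honey
44.8 honey × 2.15 = 96.32 fish
96.32 fish × 2.16 = 208.0512 donkey
208.0512 donkey × 0.332 = 69.0729984 timber
69.0729984 timber × 1.18 = 81.506138112 wool

81.506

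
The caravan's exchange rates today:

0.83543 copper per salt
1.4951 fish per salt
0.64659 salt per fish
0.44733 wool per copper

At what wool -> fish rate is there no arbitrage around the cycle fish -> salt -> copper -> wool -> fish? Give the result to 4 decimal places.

Known legs of the cycle: 0.64659 × 0.83543 × 0.44733 = 0.241639025239521
For no arbitrage the full-cycle product must be 1, so the missing rate is 1 / 0.241639025239521 ≈ 4.138404.

4.1384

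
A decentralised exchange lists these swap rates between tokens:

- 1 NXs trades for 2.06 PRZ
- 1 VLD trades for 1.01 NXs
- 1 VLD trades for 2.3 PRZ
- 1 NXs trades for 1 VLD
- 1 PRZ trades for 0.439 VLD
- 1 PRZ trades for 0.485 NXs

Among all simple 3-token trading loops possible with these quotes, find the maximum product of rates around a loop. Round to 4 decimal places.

NXs→VLD→PRZ→NXs: 1 × 2.3 × 0.485 = 1.11550
NXs→PRZ→VLD→NXs: 2.06 × 0.439 × 1.01 = 0.91338
Maximum is NXs→VLD→PRZ→NXs at 1.1155; arbitrage exists.

1.1155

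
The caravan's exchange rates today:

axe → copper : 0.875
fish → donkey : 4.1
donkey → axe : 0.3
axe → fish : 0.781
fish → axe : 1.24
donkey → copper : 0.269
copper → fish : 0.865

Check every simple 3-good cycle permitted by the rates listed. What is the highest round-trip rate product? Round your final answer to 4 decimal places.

axe→fish→donkey→axe: 0.781 × 4.1 × 0.3 = 0.96063
copper→fish→donkey→copper: 0.865 × 4.1 × 0.269 = 0.95401
copper→fish→axe→copper: 0.865 × 1.24 × 0.875 = 0.93853
Maximum is axe→fish→donkey→axe at 0.9606; no arbitrage — every cycle loses value.

0.9606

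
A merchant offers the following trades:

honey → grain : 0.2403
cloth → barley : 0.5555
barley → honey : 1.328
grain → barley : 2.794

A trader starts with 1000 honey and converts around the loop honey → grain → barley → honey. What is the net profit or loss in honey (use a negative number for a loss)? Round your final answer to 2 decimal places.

-108.38

1000 honey × 0.2403 = 240.3 grain
240.3 grain × 2.794 = 671.3982 barley
671.3982 barley × 1.328 = 891.6168096 honey
Net change: 891.6168096 − 1000 = -108.3831904 honey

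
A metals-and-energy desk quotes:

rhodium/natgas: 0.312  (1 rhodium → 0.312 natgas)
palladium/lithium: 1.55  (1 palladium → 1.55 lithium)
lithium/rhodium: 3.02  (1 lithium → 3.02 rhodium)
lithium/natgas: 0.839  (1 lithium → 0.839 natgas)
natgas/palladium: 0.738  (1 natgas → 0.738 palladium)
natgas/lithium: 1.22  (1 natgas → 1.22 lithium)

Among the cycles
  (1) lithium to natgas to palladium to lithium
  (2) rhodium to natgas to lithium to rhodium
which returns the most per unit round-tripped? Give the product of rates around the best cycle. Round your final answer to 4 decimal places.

(1) 0.839 × 0.738 × 1.55 = 0.95973
(2) 0.312 × 1.22 × 3.02 = 1.14953
Highest is cycle (2) at 1.1495 (>1, arbitrage).

1.1495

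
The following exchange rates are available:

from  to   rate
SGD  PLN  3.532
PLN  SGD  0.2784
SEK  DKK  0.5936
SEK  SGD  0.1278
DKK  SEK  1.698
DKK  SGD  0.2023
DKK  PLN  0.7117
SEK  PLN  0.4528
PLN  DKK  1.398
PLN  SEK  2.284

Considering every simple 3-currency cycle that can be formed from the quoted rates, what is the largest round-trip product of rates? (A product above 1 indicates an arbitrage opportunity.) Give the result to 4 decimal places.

SEK→PLN→DKK→SEK: 0.4528 × 1.398 × 1.698 = 1.07486
SEK→SGD→PLN→SEK: 0.1278 × 3.532 × 2.284 = 1.03097
PLN→DKK→SGD→PLN: 1.398 × 0.2023 × 3.532 = 0.99890
SEK→DKK→PLN→SEK: 0.5936 × 0.7117 × 2.284 = 0.96491
Maximum is SEK→PLN→DKK→SEK at 1.0749; arbitrage exists.

1.0749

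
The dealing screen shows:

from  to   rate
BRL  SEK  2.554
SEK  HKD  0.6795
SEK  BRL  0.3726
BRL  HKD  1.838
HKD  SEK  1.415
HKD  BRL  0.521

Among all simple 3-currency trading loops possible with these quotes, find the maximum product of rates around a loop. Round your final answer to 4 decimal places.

HKD→SEK→BRL→HKD: 1.415 × 0.3726 × 1.838 = 0.96905
HKD→BRL→SEK→HKD: 0.521 × 2.554 × 0.6795 = 0.90417
Maximum is HKD→SEK→BRL→HKD at 0.9690; no arbitrage — every cycle loses value.

0.9690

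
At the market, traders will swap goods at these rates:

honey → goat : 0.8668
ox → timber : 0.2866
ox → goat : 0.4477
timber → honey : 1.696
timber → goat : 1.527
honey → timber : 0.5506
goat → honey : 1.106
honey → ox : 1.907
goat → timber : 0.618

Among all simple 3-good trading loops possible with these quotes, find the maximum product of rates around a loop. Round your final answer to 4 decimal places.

0.9443

ox→goat→honey→ox: 0.4477 × 1.106 × 1.907 = 0.94426
timber→goat→honey→timber: 1.527 × 1.106 × 0.5506 = 0.92989
ox→timber→honey→ox: 0.2866 × 1.696 × 1.907 = 0.92694
timber→honey→goat→timber: 1.696 × 0.8668 × 0.618 = 0.90852
Maximum is ox→goat→honey→ox at 0.9443; no arbitrage — every cycle loses value.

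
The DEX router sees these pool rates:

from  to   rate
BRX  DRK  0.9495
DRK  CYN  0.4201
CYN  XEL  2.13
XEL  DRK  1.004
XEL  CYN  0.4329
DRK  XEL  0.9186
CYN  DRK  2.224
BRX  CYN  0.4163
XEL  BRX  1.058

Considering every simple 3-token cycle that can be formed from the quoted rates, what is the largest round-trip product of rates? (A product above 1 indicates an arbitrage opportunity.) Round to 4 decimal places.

0.9381

BRX→CYN→XEL→BRX: 0.4163 × 2.13 × 1.058 = 0.93815
BRX→DRK→XEL→BRX: 0.9495 × 0.9186 × 1.058 = 0.92280
DRK→CYN→XEL→DRK: 0.4201 × 2.13 × 1.004 = 0.89839
DRK→XEL→CYN→DRK: 0.9186 × 0.4329 × 2.224 = 0.88440
Maximum is BRX→CYN→XEL→BRX at 0.9381; no arbitrage — every cycle loses value.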